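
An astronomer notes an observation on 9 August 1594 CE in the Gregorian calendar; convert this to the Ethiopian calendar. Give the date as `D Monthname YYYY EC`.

Julian Day Number of the source date = 2303477.
Converting JDN 2303477 to the Ethiopian calendar gives 6 Nehase 1586 EC.

6 Nehase 1586 EC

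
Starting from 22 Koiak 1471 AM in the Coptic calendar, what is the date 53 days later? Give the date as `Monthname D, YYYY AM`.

Meshir 15, 1471 AM

The starting date is JDN 2362058; 2362058 + 53 = 2362111.
JDN 2362111 corresponds to Meshir 15, 1471 AM.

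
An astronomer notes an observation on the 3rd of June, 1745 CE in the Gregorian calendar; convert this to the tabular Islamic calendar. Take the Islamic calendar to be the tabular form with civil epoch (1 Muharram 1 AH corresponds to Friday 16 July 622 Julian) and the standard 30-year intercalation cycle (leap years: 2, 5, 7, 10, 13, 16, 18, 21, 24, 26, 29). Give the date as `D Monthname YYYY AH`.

Julian Day Number of the source date = 2358562.
Converting JDN 2358562 to the tabular Islamic calendar gives 3 Jumada al-Awwal 1158 AH.

3 Jumada al-Awwal 1158 AH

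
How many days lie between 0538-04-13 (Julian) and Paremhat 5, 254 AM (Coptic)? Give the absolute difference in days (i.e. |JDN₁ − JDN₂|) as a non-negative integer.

43

JDN of the first date = 1917665.
JDN of the second date = 1917622.
|1917622 − 1917665| = 43.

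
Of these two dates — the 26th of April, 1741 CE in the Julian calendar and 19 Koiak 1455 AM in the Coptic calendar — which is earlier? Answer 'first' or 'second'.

second

Converting both to JDN: 2357074 vs 2356211; the smaller is the second.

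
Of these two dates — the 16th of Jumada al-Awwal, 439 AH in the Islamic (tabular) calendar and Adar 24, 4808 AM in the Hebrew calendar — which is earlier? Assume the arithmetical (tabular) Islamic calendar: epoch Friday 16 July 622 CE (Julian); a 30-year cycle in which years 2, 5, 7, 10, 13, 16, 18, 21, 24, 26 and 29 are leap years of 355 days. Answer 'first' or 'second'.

first

Converting both to JDN: 2103786 vs 2103912; the smaller is the first.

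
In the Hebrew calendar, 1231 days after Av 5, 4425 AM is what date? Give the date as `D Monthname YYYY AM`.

The starting date is JDN 1964152; 1964152 + 1231 = 1965383.
JDN 1965383 corresponds to 25 Kislev 4429 AM.

25 Kislev 4429 AM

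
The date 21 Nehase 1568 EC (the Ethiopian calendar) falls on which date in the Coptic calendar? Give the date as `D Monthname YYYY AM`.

The source date corresponds to 24 August 1576 in the proleptic Gregorian calendar (JDN 2296918).
That day falls on 21 Mesori 1292 AM in the Coptic calendar.

21 Mesori 1292 AM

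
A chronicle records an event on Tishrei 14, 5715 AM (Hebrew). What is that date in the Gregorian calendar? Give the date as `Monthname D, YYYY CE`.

Julian Day Number of the source date = 2435027.
Converting JDN 2435027 to the Gregorian calendar gives 11 October 1954 CE.

October 11, 1954 CE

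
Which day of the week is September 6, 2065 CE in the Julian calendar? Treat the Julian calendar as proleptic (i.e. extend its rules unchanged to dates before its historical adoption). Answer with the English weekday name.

Saturday

In the Gregorian calendar this is 19 September 2065 (JDN 2475548).
Since JDN mod 7 = 5 (0 = Monday), the day is Saturday.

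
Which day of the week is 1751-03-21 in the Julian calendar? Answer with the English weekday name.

Thursday

Equivalently 1 April 1751 Gregorian, JDN 2360690.
JDN 2360690 mod 7 = 3, and JDN 0 was a Monday, so this is a Thursday.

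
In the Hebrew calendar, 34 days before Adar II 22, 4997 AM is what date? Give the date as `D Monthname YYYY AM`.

18 Adar I 4997 AM

Counting 34 days back from JDN 2172951 reaches JDN 2172917, which is 18 Adar I 4997 AM.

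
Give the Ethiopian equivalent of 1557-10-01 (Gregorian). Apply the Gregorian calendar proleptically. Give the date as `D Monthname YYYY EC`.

24 Meskerem 1550 EC

Julian Day Number of the source date = 2290016.
Converting JDN 2290016 to the Ethiopian calendar gives 24 Meskerem 1550 EC.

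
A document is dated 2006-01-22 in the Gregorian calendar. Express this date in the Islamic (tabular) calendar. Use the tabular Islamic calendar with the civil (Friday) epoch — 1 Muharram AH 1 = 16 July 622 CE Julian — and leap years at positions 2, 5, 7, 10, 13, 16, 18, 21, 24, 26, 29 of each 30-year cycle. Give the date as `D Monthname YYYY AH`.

22 Dhu al-Hijjah 1426 AH

Julian Day Number of the source date = 2453758.
Converting JDN 2453758 to the tabular Islamic calendar gives 22 Dhu al-Hijjah 1426 AH.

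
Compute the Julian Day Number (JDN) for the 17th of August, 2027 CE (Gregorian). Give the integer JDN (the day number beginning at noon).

2461635

JDN 2451545 is 1 January 2000 CE (Gregorian); the target day is +10090 days from there, so JDN = 2461635.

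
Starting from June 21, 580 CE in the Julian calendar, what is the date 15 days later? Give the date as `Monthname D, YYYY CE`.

The starting date is JDN 1933075; 1933075 + 15 = 1933090.
JDN 1933090 corresponds to July 6, 580 CE.

July 6, 580 CE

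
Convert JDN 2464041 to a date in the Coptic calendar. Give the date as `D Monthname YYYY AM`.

10 Paremhat 1750 AM

The Gregorian equivalent of JDN 2464041 is 19 March 2034.
In the Coptic calendar that day is 10 Paremhat 1750 AM.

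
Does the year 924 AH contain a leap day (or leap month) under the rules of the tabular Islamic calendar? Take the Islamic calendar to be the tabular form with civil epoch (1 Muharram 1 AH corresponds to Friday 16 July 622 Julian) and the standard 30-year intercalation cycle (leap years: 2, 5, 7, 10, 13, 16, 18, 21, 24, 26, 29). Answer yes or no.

yes

Year 924 AH is year 24 of its 30-year cycle; leap positions are 2, 5, 7, 10, 13, 16, 18, 21, 24, 26, 29, so it is a leap year (355 days).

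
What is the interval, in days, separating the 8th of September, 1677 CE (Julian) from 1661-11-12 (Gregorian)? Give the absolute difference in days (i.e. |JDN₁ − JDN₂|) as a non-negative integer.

First date → JDN 2333833; second date → JDN 2328044.
The interval is |2333833 − 2328044| = 5789 days.

5789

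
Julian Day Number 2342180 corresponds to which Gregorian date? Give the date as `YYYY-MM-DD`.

1700-07-27

Counting from JDN 2299161 = 15 Oct 1582 gives an offset of 43019 days.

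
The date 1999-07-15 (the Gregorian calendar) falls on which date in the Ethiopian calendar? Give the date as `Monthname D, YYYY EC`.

Hamle 8, 1991 EC

Julian Day Number of the source date = 2451375.
Converting JDN 2451375 to the Ethiopian calendar gives 8 Hamle 1991 EC.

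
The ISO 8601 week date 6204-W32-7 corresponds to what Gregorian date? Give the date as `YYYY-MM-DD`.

ISO week 1 of 6204 is the week containing the first Thursday of 6204.
Week 32, day 7 (Sunday) lands on 6204-08-12.

6204-08-12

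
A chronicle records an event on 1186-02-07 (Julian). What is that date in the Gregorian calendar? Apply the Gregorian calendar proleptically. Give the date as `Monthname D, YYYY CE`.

February 14, 1186 CE

The Julian–Gregorian offset here is 7 days (Julian trailing).
7 February 1186 Julian + 7 days → 14 February 1186 Gregorian.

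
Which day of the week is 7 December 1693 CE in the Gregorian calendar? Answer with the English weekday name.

Monday

2339757 ≡ 0 (mod 7); counting from Monday = 0 gives Monday.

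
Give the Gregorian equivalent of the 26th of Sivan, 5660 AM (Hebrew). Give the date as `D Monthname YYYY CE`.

Julian Day Number of the source date = 2415194.
Converting JDN 2415194 to the Gregorian calendar gives 23 June 1900 CE.

23 June 1900 CE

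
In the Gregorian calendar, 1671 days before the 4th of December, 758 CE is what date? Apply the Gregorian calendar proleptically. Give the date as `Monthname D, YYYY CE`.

JDN of the 4th of December, 758 CE = 1998251.
1998251 − 1671 = 1996580.
JDN 1996580 in the Gregorian calendar is May 8, 754 CE.

May 8, 754 CE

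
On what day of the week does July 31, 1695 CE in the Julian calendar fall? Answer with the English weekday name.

Wednesday

This is JDN 2340368 (10 August 1695 Gregorian).
JDN 2340368 mod 7 = 2, and JDN 0 was a Monday, so this is a Wednesday.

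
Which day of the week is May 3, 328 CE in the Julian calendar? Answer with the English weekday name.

In the proleptic Gregorian calendar this is 4 May 328 (JDN 1840983).
Since JDN mod 7 = 4 (0 = Monday), the day is Friday.

Friday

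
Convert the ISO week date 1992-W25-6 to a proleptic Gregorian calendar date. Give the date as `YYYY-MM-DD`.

1992-06-20

ISO week 1 of 1992 is the week containing the first Thursday of 1992.
Week 25, day 6 (Saturday) lands on 1992-06-20.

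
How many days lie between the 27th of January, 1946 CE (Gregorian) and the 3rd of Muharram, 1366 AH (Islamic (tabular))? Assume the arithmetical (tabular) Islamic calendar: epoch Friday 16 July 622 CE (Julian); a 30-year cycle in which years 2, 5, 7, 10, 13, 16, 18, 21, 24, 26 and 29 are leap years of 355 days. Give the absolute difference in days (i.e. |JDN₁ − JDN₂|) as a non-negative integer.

304

JDN of the first date = 2431848.
JDN of the second date = 2432152.
|2432152 − 2431848| = 304.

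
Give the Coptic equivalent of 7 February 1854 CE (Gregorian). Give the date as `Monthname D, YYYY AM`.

Meshir 1, 1570 AM

Both dates share Julian Day Number 2398257; in the Coptic calendar that is 1 Meshir 1570 AM.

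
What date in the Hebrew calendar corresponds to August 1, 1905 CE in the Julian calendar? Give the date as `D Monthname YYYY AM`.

Julian Day Number of the source date = 2417072.
Converting JDN 2417072 to the Hebrew calendar gives 13 Av 5665 AM.

13 Av 5665 AM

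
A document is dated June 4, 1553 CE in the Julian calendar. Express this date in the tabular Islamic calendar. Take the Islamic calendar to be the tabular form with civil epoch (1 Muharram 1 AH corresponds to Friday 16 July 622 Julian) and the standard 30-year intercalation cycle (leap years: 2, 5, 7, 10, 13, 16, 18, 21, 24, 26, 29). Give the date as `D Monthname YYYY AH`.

21 Jumada al-Thani 960 AH

Julian Day Number of the source date = 2288446.
Converting JDN 2288446 to the tabular Islamic calendar gives 21 Jumada al-Thani 960 AH.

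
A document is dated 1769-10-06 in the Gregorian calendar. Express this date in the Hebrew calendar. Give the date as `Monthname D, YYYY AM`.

Julian Day Number of the source date = 2367453.
Converting JDN 2367453 to the Hebrew calendar gives 5 Tishrei 5530 AM.

Tishrei 5, 5530 AM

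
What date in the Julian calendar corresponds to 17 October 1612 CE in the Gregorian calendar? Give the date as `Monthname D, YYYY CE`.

The Julian–Gregorian offset here is 10 days (Julian trailing).
17 October 1612 Gregorian − 10 days → 7 October 1612 Julian.

October 7, 1612 CE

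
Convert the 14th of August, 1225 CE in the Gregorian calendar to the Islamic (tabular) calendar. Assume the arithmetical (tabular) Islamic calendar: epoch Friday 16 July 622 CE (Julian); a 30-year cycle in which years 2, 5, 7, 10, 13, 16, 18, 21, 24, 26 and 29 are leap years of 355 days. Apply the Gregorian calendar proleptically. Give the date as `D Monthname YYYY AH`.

30 Rajab 622 AH

Julian Day Number of the source date = 2168708.
Converting JDN 2168708 to the tabular Islamic calendar gives 30 Rajab 622 AH.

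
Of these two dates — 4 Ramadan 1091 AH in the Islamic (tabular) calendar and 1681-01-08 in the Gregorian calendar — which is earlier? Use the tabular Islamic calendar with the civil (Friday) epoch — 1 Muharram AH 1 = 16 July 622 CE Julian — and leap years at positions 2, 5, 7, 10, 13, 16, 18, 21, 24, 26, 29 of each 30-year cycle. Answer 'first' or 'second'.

Converting both to JDN: 2334939 vs 2335041; the smaller is the first.

first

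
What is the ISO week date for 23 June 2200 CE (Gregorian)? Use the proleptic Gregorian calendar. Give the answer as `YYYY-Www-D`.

The weekday is Monday (ISO weekday 1).
That Monday belongs to ISO week 26 of ISO year 2200.

2200-W26-1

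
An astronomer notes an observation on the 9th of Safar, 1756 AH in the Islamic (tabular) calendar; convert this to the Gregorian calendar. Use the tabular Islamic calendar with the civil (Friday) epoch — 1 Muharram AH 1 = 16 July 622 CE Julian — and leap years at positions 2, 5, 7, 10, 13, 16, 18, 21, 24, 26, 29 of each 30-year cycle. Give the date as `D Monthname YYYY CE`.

Julian Day Number of the source date = 2570391.
Converting JDN 2570391 to the Gregorian calendar gives 23 May 2325 CE.

23 May 2325 CE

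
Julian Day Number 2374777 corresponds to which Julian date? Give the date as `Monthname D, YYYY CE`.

The Gregorian equivalent of JDN 2374777 is 25 October 1789.
In the Julian calendar that day is October 14, 1789 CE.

October 14, 1789 CE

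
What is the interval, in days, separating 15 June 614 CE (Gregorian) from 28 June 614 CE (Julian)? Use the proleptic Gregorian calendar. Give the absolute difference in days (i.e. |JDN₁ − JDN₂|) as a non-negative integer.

JDN of the first date = 1945484.
JDN of the second date = 1945500.
|1945500 − 1945484| = 16.

16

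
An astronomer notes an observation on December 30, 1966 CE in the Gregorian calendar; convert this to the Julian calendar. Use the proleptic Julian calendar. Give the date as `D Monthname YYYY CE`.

17 December 1966 CE

At this point the Julian calendar is 13 days behind the Gregorian.
30 December 1966 Gregorian − 13 days → 17 December 1966 Julian.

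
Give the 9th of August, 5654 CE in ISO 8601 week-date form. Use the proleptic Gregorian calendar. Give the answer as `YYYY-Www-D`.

The weekday is Sunday (ISO weekday 7).
That Sunday belongs to ISO week 32 of ISO year 5654.

5654-W32-7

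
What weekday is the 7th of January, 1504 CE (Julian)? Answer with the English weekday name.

Equivalently 17 January 1504 Gregorian, JDN 2270400.
JDN 2270400 mod 7 = 6, and JDN 0 was a Monday, so this is a Sunday.

Sunday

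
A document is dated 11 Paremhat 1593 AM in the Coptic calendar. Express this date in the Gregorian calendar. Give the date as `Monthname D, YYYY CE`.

March 19, 1877 CE

Julian Day Number of the source date = 2406698.
Converting JDN 2406698 to the Gregorian calendar gives 19 March 1877 CE.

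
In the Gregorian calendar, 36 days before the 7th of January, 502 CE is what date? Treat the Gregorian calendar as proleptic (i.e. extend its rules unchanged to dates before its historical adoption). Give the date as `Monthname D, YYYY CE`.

The starting date is JDN 1904418; 1904418 − 36 = 1904382.
JDN 1904382 corresponds to December 2, 501 CE.

December 2, 501 CE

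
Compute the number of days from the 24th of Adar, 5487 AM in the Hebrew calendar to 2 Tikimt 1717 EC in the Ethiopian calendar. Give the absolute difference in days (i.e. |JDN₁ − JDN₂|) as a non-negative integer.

JDN of the first date = 2351909.
JDN of the second date = 2351021.
|2351021 − 2351909| = 888.

888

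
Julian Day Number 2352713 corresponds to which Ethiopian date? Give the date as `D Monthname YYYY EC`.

JDN 2352713 is 29 May 1729 in the Gregorian calendar.
In the Ethiopian calendar that day is 23 Ginbot 1721 EC.

23 Ginbot 1721 EC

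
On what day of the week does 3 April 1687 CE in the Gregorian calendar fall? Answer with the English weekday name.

Thursday

JDN 2337317 mod 7 = 3, and JDN 0 was a Monday, so this is a Thursday.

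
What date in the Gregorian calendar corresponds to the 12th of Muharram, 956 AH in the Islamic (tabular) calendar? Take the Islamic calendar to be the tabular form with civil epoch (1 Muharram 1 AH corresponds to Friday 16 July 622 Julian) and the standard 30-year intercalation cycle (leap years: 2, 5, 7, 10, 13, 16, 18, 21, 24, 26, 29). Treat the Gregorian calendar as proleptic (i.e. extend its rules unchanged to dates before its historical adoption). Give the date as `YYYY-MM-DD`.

1549-02-20

Julian Day Number of the source date = 2286871.
Converting JDN 2286871 to the Gregorian calendar gives 20 February 1549 CE.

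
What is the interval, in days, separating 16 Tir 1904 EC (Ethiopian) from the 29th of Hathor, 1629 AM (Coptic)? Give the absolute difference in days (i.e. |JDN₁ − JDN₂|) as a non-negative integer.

318

First date → JDN 2419427; second date → JDN 2419745.
The interval is |2419427 − 2419745| = 318 days.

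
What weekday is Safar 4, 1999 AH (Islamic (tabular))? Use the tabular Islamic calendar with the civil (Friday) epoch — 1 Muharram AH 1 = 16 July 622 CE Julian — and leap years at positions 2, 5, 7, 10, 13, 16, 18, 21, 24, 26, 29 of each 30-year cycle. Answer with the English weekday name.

Saturday

In the Gregorian calendar this is 21 February 2561 (JDN 2656498).
JDN 2656498 mod 7 = 5, and JDN 0 was a Monday, so this is a Saturday.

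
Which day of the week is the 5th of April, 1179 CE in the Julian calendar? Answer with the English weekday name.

Thursday

Equivalently 12 April 1179 Gregorian, JDN 2151782.
2151782 ≡ 3 (mod 7); counting from Monday = 0 gives Thursday.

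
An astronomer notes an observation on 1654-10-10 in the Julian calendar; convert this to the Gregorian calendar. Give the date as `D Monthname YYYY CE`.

20 October 1654 CE

The Julian–Gregorian offset here is 10 days (Julian trailing).
10 October 1654 Julian + 10 days → 20 October 1654 Gregorian.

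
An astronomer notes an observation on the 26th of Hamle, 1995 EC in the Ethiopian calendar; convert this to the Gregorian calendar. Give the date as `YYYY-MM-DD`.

2003-08-02

Julian Day Number of the source date = 2452854.
Converting JDN 2452854 to the Gregorian calendar gives 2 August 2003 CE.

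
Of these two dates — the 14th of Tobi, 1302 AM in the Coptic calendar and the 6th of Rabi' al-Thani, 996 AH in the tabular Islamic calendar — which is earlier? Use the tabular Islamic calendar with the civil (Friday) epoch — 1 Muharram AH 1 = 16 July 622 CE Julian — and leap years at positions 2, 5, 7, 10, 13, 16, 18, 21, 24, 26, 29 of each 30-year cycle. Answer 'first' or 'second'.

Converting both to JDN: 2300353 vs 2301129; the smaller is the first.

first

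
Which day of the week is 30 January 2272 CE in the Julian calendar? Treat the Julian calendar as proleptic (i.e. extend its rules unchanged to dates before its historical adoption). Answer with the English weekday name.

Wednesday

This is JDN 2550935 (14 February 2272 Gregorian).
Since JDN mod 7 = 2 (0 = Monday), the day is Wednesday.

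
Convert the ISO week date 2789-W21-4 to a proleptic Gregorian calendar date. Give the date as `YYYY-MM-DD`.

ISO week 1 of 2789 is the week containing the first Thursday of 2789.
Week 21, day 4 (Thursday) lands on 2789-05-25.

2789-05-25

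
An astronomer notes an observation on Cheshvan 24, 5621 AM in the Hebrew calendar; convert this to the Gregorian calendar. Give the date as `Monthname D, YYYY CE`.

November 9, 1860 CE

Both dates share Julian Day Number 2400724; in the Gregorian calendar that is 9 November 1860 CE.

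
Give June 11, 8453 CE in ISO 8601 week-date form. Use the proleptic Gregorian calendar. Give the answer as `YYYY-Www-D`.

8453-W24-3

The weekday is Wednesday (ISO weekday 3).
That Wednesday belongs to ISO week 24 of ISO year 8453.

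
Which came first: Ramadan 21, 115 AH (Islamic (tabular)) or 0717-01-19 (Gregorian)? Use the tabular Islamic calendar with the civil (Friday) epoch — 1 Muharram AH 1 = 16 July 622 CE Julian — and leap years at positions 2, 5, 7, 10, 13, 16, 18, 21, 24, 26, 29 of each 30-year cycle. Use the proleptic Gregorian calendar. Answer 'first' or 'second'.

First date → JDN 1989094; second date → JDN 1982957.
JDN 1982957 < JDN 1989094, so the second date is earlier.

second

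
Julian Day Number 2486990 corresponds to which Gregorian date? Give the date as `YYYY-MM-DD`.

2097-01-16

Counting from JDN 2299161 = 15 Oct 1582 gives an offset of 187829 days.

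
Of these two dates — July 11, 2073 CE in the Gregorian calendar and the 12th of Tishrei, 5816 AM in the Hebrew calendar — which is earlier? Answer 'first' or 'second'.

The two dates have Julian Day Numbers 2478400 and 2471910 respectively.
Since 2471910 < 2478400, the second date comes first.

second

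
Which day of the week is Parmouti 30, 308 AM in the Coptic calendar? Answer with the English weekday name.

In the proleptic Gregorian calendar this is 27 April 592 (JDN 1937401).
JDN 1937401 mod 7 = 4, and JDN 0 was a Monday, so this is a Friday.

Friday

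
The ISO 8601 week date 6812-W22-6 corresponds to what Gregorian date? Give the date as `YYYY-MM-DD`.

ISO week 1 of 6812 is the week containing the first Thursday of 6812.
Week 22, day 6 (Saturday) lands on 6812-06-02.

6812-06-02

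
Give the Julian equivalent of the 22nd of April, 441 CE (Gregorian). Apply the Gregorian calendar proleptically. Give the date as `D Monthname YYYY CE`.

For dates in this range the Gregorian date is 1 day ahead of the Julian.
22 April 441 Gregorian − 1 day → 21 April 441 Julian.

21 April 441 CE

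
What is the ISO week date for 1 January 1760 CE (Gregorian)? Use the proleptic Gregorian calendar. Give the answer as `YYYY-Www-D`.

The weekday is Tuesday (ISO weekday 2).
That Tuesday belongs to ISO week 1 of ISO year 1760.

1760-W01-2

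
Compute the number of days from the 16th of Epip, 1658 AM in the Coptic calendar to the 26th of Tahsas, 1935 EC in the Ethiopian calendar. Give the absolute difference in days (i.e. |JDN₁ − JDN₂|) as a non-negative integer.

165

First date → JDN 2430564; second date → JDN 2430729.
The interval is |2430564 − 2430729| = 165 days.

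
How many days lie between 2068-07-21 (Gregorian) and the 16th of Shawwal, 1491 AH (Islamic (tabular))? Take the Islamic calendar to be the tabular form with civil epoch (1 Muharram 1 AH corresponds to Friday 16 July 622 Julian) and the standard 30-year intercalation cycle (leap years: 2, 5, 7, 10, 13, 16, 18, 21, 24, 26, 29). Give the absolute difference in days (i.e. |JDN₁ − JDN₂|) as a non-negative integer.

First date → JDN 2476584; second date → JDN 2476727.
The interval is |2476584 − 2476727| = 143 days.

143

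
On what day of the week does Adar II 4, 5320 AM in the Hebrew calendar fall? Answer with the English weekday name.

This is JDN 2290909 (12 March 1560 Gregorian).
JDN 2290909 mod 7 = 5, and JDN 0 was a Monday, so this is a Saturday.

Saturday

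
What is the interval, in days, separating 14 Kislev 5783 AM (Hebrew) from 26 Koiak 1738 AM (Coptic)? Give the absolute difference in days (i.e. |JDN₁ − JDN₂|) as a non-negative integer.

338

First date → JDN 2459922; second date → JDN 2459584.
The interval is |2459922 − 2459584| = 338 days.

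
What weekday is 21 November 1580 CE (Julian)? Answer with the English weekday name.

Monday

This is JDN 2298478 (1 December 1580 Gregorian).
2298478 ≡ 0 (mod 7); counting from Monday = 0 gives Monday.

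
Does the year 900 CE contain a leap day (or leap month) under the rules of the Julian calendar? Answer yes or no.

900 mod 4 = 0, so it is a leap year in the Julian calendar.

yes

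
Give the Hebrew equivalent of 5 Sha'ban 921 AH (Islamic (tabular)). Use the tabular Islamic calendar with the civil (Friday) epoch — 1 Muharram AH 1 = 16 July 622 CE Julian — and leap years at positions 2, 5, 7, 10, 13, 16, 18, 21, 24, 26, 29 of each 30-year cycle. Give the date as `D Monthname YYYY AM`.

The source date corresponds to 24 September 1515 in the proleptic Gregorian calendar (JDN 2274668).
That day falls on 5 Tishrei 5276 AM in the Hebrew calendar.

5 Tishrei 5276 AM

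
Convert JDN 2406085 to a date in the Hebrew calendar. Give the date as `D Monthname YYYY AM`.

JDN 2406085 is 15 July 1875 in the Gregorian calendar.
In the Hebrew calendar that day is 12 Tammuz 5635 AM.

12 Tammuz 5635 AM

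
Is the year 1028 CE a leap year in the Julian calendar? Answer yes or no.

1028 mod 4 = 0, so it is a leap year in the Julian calendar.

yes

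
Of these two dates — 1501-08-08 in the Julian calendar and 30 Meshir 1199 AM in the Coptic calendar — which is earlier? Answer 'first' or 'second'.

second

Converting both to JDN: 2269518 vs 2262778; the smaller is the second.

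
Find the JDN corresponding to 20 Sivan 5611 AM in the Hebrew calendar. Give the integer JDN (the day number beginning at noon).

In the Gregorian calendar the same day is 20 June 1851.
JDN 2299161 is 15 October 1582 CE (Gregorian); the target day is +98133 days from there, so JDN = 2397294.

2397294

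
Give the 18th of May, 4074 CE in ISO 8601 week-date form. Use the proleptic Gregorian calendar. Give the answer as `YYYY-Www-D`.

4074-W20-5

The weekday is Friday (ISO weekday 5).
That Friday belongs to ISO week 20 of ISO year 4074.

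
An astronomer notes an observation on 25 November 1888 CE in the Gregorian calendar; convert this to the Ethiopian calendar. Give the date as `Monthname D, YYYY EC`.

Hidar 17, 1881 EC

Both dates share Julian Day Number 2410967; in the Ethiopian calendar that is 17 Hidar 1881 EC.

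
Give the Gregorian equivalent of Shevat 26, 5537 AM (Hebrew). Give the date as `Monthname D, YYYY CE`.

February 3, 1777 CE

Both dates share Julian Day Number 2370130; in the Gregorian calendar that is 3 February 1777 CE.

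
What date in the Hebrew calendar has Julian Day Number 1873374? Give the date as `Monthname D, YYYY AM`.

Shevat 2, 4177 AM

JDN 1873374 is 8 January 417 in the proleptic Gregorian calendar.
In the Hebrew calendar that day is Shevat 2, 4177 AM.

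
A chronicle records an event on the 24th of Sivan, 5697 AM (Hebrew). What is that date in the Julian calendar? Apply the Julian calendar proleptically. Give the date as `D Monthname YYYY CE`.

The source date corresponds to 3 June 1937 in the Gregorian calendar (JDN 2428688).
That day falls on 21 May 1937 CE in the Julian calendar.

21 May 1937 CE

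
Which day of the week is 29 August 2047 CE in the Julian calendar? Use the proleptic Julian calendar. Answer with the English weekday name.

This is JDN 2468965 (11 September 2047 Gregorian).
JDN 2468965 mod 7 = 2, and JDN 0 was a Monday, so this is a Wednesday.

Wednesday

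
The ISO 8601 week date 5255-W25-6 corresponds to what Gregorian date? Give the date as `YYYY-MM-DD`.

5255-06-26

ISO week 1 of 5255 is the week containing the first Thursday of 5255.
Week 25, day 6 (Saturday) lands on 5255-06-26.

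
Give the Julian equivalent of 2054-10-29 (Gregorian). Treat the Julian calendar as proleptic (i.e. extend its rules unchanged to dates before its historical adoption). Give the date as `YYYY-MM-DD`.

For dates in this range the Gregorian date is 13 days ahead of the Julian.
29 October 2054 Gregorian − 13 days → 16 October 2054 Julian.

2054-10-16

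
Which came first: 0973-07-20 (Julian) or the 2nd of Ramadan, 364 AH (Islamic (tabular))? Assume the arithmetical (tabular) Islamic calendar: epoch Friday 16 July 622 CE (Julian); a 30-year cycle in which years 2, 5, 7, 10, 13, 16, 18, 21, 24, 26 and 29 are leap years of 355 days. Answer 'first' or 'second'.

Converting both to JDN: 2076647 vs 2077312; the smaller is the first.

first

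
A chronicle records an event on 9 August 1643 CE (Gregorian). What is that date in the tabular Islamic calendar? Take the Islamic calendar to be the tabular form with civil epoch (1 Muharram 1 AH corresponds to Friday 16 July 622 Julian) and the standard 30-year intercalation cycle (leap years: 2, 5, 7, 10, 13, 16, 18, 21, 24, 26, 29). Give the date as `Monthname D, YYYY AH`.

Jumada al-Awwal 23, 1053 AH

Both dates share Julian Day Number 2321374; in the tabular Islamic calendar that is 23 Jumada al-Awwal 1053 AH.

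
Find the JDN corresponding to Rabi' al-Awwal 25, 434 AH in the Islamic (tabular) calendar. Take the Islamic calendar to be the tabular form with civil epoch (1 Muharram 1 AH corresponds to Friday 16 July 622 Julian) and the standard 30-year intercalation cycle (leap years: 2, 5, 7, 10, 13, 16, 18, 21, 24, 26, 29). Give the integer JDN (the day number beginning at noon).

2101964

In the proleptic Gregorian calendar the same day is 18 November 1042.
JDN 2451545 is 1 January 2000 CE (Gregorian); the target day is −349581 days from there, so JDN = 2101964.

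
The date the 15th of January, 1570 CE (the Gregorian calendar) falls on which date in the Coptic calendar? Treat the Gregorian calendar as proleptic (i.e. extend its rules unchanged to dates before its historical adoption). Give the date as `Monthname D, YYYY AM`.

Both dates share Julian Day Number 2294505; in the Coptic calendar that is 10 Tobi 1286 AM.

Tobi 10, 1286 AM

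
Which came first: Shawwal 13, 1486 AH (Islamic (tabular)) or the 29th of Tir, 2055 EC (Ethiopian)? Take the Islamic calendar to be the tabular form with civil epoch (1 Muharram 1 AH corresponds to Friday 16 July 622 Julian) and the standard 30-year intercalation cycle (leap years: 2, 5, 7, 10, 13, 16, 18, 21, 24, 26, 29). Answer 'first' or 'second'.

Converting both to JDN: 2474952 vs 2474592; the smaller is the second.

second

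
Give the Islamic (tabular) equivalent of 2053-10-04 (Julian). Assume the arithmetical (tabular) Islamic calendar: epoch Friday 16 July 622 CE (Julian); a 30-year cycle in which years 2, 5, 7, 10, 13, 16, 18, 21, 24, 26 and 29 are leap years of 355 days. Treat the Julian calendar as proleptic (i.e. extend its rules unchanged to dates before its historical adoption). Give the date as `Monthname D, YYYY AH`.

The source date corresponds to 17 October 2053 in the Gregorian calendar (JDN 2471193).
That day falls on 4 Rabi' al-Awwal 1476 AH in the tabular Islamic calendar.

Rabi' al-Awwal 4, 1476 AH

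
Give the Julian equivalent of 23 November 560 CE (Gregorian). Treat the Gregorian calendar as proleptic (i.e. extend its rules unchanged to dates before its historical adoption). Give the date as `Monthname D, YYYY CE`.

November 21, 560 CE

At this point the Julian calendar is 2 days behind the Gregorian.
23 November 560 Gregorian − 2 days → 21 November 560 Julian.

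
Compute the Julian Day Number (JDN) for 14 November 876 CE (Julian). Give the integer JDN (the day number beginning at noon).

Equivalently 18 November 876 (proleptic Gregorian).
JDN 2400001 is 17 November 1858 CE (Gregorian), MJD 0; the target day is −358666 days from there, so JDN = 2041335.

2041335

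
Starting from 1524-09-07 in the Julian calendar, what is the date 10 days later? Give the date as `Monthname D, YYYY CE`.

JDN of 1524-09-07 = 2277949.
2277949 + 10 = 2277959.
JDN 2277959 in the Julian calendar is September 17, 1524 CE.

September 17, 1524 CE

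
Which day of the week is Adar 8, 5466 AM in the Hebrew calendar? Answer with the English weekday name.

Monday

This is JDN 2344216 (22 February 1706 Gregorian).
Since JDN mod 7 = 0 (0 = Monday), the day is Monday.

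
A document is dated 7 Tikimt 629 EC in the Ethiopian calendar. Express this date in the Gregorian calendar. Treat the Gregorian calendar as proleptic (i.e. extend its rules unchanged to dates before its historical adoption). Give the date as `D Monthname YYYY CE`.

Julian Day Number of the source date = 1953634.
Converting JDN 1953634 to the Gregorian calendar gives 7 October 636 CE.

7 October 636 CE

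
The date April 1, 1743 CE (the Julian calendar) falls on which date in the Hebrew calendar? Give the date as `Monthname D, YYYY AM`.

Julian Day Number of the source date = 2357779.
Converting JDN 2357779 to the Hebrew calendar gives 18 Nisan 5503 AM.

Nisan 18, 5503 AM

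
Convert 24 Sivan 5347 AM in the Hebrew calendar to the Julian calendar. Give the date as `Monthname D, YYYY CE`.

Julian Day Number of the source date = 2300880.
Converting JDN 2300880 to the Julian calendar gives 20 June 1587 CE.

June 20, 1587 CE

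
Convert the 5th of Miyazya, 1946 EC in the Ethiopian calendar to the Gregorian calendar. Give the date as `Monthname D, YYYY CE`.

Julian Day Number of the source date = 2434846.
Converting JDN 2434846 to the Gregorian calendar gives 13 April 1954 CE.

April 13, 1954 CE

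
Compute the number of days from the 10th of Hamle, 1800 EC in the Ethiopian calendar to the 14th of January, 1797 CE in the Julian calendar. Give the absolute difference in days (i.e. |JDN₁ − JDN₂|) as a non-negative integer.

4189

First date → JDN 2381615; second date → JDN 2377426.
The interval is |2381615 − 2377426| = 4189 days.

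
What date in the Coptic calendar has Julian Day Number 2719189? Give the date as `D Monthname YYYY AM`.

28 Thout 2449 AM

JDN 2719189 is 14 October 2732 in the Gregorian calendar.
In the Coptic calendar that day is 28 Thout 2449 AM.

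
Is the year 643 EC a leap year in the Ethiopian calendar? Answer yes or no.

643 mod 4 = 3; in the Ethiopian calendar a year is leap when year mod 4 = 3, so it is a leap year.

yes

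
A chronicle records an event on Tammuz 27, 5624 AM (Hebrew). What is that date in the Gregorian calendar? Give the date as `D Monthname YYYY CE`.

Julian Day Number of the source date = 2402084.
Converting JDN 2402084 to the Gregorian calendar gives 31 July 1864 CE.

31 July 1864 CE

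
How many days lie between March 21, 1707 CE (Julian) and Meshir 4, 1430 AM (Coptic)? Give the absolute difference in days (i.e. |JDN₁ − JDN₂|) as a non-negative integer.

JDN of the first date = 2344619.
JDN of the second date = 2347125.
|2347125 − 2344619| = 2506.

2506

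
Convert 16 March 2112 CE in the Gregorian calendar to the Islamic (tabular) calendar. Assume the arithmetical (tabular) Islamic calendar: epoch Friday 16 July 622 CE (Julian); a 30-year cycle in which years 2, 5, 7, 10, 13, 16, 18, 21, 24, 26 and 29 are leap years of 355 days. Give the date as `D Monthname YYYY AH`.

17 Jumada al-Awwal 1536 AH

Julian Day Number of the source date = 2492527.
Converting JDN 2492527 to the tabular Islamic calendar gives 17 Jumada al-Awwal 1536 AH.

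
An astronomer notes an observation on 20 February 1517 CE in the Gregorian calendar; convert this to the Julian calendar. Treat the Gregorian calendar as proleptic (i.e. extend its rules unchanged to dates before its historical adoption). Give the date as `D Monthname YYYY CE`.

For dates in this range the Gregorian date is 10 days ahead of the Julian.
20 February 1517 Gregorian − 10 days → 10 February 1517 Julian.

10 February 1517 CE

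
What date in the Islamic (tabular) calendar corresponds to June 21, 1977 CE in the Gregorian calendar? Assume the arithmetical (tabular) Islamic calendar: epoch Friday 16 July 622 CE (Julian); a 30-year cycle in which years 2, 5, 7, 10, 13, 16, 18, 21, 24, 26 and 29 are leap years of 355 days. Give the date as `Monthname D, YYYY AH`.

Julian Day Number of the source date = 2443316.
Converting JDN 2443316 to the tabular Islamic calendar gives 4 Rajab 1397 AH.

Rajab 4, 1397 AH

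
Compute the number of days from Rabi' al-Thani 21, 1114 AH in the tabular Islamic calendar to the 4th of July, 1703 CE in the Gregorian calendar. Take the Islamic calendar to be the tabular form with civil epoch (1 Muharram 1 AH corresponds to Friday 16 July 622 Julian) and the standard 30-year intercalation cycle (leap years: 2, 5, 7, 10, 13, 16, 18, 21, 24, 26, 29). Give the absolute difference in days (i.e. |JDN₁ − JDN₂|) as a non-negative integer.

293

JDN of the first date = 2342959.
JDN of the second date = 2343252.
|2343252 − 2342959| = 293.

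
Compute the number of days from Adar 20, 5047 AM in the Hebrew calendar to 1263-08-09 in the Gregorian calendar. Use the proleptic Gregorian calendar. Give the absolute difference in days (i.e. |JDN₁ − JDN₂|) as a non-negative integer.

8619

JDN of the first date = 2191201.
JDN of the second date = 2182582.
|2182582 − 2191201| = 8619.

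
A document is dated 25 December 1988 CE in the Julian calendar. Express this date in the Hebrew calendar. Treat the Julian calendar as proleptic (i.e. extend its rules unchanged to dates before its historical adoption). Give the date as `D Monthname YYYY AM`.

Julian Day Number of the source date = 2447534.
Converting JDN 2447534 to the Hebrew calendar gives 1 Shevat 5749 AM.

1 Shevat 5749 AM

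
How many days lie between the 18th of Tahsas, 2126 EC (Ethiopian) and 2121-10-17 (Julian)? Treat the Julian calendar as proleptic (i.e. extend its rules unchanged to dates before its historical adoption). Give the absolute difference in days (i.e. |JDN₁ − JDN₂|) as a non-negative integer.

4441

JDN of the first date = 2500484.
JDN of the second date = 2496043.
|2496043 − 2500484| = 4441.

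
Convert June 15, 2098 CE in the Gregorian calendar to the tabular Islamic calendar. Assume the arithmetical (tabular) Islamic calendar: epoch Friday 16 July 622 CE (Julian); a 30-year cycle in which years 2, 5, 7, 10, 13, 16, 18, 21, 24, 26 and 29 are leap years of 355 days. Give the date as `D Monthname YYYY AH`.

15 Rabi' al-Awwal 1522 AH

Julian Day Number of the source date = 2487505.
Converting JDN 2487505 to the tabular Islamic calendar gives 15 Rabi' al-Awwal 1522 AH.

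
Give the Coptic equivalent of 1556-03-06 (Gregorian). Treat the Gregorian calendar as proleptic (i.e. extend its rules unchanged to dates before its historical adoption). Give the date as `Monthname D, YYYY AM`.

Both dates share Julian Day Number 2289442; in the Coptic calendar that is 30 Meshir 1272 AM.

Meshir 30, 1272 AM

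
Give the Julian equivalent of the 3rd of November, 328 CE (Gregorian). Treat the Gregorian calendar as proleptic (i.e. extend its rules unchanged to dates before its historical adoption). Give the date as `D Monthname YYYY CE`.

For dates in this range the Gregorian date is 1 day ahead of the Julian.
3 November 328 Gregorian − 1 day → 2 November 328 Julian.

2 November 328 CE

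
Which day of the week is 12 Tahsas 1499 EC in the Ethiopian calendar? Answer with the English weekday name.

Tuesday

In the proleptic Gregorian calendar this is 18 December 1506 (JDN 2271466).
Since JDN mod 7 = 1 (0 = Monday), the day is Tuesday.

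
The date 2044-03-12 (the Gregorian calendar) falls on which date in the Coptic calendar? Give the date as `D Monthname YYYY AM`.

Julian Day Number of the source date = 2467687.
Converting JDN 2467687 to the Coptic calendar gives 3 Paremhat 1760 AM.

3 Paremhat 1760 AM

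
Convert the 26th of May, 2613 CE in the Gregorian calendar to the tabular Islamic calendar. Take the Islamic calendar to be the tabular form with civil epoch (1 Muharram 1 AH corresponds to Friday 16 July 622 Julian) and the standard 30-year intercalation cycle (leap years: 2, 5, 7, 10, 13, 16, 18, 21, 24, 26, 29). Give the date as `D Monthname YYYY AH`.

Julian Day Number of the source date = 2675584.
Converting JDN 2675584 to the tabular Islamic calendar gives 14 Dhu al-Hijjah 2052 AH.

14 Dhu al-Hijjah 2052 AH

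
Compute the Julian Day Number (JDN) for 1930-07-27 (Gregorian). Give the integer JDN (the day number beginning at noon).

JDN 2451545 is 1 January 2000 CE (Gregorian); the target day is −25360 days from there, so JDN = 2426185.

2426185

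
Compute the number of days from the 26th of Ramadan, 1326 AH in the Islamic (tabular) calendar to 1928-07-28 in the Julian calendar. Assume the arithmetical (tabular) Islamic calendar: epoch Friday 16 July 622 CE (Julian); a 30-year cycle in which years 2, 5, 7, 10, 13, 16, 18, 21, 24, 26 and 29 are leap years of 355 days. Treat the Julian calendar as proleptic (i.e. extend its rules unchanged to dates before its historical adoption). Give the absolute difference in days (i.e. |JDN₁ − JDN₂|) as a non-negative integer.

7232

JDN of the first date = 2418237.
JDN of the second date = 2425469.
|2425469 − 2418237| = 7232.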